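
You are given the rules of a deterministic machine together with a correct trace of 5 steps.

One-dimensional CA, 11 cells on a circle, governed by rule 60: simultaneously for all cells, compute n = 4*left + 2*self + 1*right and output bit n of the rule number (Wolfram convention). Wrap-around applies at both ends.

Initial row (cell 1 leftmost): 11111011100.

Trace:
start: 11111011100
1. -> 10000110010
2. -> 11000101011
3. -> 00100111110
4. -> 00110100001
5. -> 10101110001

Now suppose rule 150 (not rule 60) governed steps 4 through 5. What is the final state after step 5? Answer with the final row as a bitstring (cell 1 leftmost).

00110001001

(re-executing steps 4..5 under rule 150; state before step 4: 00100111110)
4. -> 01111011101
5. -> 00110001001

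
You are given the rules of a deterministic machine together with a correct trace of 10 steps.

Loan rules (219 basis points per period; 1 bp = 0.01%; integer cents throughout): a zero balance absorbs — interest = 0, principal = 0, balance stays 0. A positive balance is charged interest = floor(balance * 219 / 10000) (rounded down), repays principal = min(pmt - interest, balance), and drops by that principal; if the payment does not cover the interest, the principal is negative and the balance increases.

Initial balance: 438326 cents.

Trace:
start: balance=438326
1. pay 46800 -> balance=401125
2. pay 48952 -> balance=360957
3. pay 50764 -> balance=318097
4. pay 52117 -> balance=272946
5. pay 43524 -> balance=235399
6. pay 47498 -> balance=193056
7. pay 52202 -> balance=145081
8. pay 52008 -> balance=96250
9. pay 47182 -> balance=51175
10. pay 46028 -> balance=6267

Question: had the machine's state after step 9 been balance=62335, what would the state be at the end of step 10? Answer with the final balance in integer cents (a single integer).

17672

state after step 9 := balance=62335
10. pay 46028 -> balance=17672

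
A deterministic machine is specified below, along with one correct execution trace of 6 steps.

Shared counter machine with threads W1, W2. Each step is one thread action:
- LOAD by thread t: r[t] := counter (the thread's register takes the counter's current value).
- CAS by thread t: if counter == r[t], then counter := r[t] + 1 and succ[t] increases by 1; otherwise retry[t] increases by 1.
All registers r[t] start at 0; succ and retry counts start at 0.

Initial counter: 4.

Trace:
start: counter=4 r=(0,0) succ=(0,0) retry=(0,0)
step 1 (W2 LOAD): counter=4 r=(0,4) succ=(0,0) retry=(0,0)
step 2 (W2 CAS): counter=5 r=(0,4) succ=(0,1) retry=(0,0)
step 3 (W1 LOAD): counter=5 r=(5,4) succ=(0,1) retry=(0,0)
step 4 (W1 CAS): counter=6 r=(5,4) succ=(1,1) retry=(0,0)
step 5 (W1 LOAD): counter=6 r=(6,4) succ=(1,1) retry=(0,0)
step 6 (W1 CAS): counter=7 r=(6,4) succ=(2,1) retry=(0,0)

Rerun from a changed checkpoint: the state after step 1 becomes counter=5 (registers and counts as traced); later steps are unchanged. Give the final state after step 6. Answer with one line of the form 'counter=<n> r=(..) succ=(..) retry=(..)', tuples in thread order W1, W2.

counter=7 r=(6,4) succ=(2,0) retry=(0,1)

state after step 1 := counter=5 r=(0,4) succ=(0,0) retry=(0,0)
step 2 (W2 CAS): counter=5 r=(0,4) succ=(0,0) retry=(0,1)
step 3 (W1 LOAD): counter=5 r=(5,4) succ=(0,0) retry=(0,1)
step 4 (W1 CAS): counter=6 r=(5,4) succ=(1,0) retry=(0,1)
step 5 (W1 LOAD): counter=6 r=(6,4) succ=(1,0) retry=(0,1)
step 6 (W1 CAS): counter=7 r=(6,4) succ=(2,0) retry=(0,1)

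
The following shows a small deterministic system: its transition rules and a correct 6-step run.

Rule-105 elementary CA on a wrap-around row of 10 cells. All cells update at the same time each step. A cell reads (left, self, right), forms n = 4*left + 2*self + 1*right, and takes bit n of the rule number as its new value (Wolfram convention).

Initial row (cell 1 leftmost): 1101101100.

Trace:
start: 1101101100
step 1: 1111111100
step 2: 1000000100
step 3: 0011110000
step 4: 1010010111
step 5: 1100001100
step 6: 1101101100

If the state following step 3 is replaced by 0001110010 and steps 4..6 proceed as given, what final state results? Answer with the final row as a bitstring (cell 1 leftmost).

1011000111

state after step 3 := 0001110010
step 4: 1101010000
step 5: 1110100110
step 6: 1011000111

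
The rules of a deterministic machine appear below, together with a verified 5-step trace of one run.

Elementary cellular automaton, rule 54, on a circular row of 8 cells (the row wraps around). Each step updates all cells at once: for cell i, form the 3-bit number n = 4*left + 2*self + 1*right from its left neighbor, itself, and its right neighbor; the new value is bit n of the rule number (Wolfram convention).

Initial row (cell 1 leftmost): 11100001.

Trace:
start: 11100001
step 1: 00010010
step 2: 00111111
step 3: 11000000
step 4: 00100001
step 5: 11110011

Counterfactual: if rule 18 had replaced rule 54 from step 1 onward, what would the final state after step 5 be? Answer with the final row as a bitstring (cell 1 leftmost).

(re-executing steps 1..5 under rule 18; state before step 1: 11100001)
step 1: 00010010
step 2: 00101101
step 3: 11000000
step 4: 00100001
step 5: 11010010

11010010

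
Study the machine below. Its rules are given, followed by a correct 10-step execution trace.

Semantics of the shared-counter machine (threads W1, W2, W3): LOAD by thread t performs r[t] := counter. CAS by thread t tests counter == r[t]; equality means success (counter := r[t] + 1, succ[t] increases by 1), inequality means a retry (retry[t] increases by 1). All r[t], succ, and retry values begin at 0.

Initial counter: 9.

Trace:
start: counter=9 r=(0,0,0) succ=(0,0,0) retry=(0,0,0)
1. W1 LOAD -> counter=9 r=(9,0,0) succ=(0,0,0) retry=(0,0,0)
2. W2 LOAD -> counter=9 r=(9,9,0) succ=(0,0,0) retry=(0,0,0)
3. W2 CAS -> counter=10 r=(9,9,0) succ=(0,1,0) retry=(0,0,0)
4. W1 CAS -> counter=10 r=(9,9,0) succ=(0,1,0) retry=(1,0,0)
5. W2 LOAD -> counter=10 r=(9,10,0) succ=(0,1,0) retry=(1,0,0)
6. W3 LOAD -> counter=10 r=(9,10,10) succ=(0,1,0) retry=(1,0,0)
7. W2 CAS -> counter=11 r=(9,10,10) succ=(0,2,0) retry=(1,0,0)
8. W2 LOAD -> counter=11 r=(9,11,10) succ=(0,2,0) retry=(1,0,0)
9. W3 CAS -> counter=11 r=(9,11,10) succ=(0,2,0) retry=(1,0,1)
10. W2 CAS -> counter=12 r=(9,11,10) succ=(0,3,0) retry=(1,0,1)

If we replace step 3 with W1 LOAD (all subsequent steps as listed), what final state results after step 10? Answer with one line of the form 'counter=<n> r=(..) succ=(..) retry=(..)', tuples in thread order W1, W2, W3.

counter=12 r=(9,11,10) succ=(1,2,0) retry=(0,0,1)

(re-executing from step 3 with the substitution; state before step 3: counter=9 r=(9,9,0) succ=(0,0,0) retry=(0,0,0))
3. W1 LOAD -> counter=9 r=(9,9,0) succ=(0,0,0) retry=(0,0,0)
4. W1 CAS -> counter=10 r=(9,9,0) succ=(1,0,0) retry=(0,0,0)
5. W2 LOAD -> counter=10 r=(9,10,0) succ=(1,0,0) retry=(0,0,0)
6. W3 LOAD -> counter=10 r=(9,10,10) succ=(1,0,0) retry=(0,0,0)
7. W2 CAS -> counter=11 r=(9,10,10) succ=(1,1,0) retry=(0,0,0)
8. W2 LOAD -> counter=11 r=(9,11,10) succ=(1,1,0) retry=(0,0,0)
9. W3 CAS -> counter=11 r=(9,11,10) succ=(1,1,0) retry=(0,0,1)
10. W2 CAS -> counter=12 r=(9,11,10) succ=(1,2,0) retry=(0,0,1)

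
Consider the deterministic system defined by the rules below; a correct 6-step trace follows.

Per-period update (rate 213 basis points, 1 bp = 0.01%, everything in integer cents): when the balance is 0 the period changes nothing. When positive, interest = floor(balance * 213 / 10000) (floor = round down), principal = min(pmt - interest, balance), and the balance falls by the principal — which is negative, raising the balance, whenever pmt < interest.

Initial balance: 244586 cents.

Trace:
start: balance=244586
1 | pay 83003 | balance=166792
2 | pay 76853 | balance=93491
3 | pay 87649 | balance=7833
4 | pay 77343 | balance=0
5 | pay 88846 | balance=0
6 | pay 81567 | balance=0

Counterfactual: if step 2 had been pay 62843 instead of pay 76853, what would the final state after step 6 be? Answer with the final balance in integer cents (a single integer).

(re-executing from step 2 with the substitution; state before step 2: balance=166792)
2 | pay 62843 | balance=107501
3 | pay 87649 | balance=22141
4 | pay 77343 | balance=0
5 | pay 88846 | balance=0
6 | pay 81567 | balance=0

0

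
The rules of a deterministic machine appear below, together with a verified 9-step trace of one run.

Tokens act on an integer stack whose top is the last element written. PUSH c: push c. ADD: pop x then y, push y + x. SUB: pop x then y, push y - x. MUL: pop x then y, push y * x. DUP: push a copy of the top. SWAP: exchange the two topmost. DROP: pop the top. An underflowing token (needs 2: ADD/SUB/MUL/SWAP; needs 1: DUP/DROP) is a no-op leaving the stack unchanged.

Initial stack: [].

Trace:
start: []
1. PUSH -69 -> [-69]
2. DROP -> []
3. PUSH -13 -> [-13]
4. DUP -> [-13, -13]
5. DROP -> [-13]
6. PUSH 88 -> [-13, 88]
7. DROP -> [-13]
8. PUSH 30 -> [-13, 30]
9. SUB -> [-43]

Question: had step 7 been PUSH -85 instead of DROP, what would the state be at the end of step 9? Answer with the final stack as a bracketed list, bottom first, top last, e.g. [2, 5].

(re-executing from step 7 with the substitution; state before step 7: [-13, 88])
7. PUSH -85 -> [-13, 88, -85]
8. PUSH 30 -> [-13, 88, -85, 30]
9. SUB -> [-13, 88, -115]

[-13, 88, -115]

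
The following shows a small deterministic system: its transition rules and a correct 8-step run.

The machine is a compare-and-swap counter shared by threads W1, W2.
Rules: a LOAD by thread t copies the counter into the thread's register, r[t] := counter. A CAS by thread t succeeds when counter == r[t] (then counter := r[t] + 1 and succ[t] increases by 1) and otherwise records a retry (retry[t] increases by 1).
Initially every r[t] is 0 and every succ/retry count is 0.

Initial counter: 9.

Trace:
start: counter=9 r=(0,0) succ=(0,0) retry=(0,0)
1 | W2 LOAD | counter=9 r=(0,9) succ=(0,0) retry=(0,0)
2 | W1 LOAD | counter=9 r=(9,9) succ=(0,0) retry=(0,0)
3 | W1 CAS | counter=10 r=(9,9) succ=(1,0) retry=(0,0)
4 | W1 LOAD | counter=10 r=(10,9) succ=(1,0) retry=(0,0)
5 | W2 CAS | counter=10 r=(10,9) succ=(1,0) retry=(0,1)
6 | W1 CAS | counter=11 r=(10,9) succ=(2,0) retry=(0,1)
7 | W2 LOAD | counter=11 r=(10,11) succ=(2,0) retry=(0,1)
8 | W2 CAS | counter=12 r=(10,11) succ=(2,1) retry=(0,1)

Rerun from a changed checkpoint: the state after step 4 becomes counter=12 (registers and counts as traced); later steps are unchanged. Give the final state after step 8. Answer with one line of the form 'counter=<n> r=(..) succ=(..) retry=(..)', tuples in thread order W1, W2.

counter=13 r=(10,12) succ=(1,1) retry=(1,1)

state after step 4 := counter=12 r=(10,9) succ=(1,0) retry=(0,0)
5 | W2 CAS | counter=12 r=(10,9) succ=(1,0) retry=(0,1)
6 | W1 CAS | counter=12 r=(10,9) succ=(1,0) retry=(1,1)
7 | W2 LOAD | counter=12 r=(10,12) succ=(1,0) retry=(1,1)
8 | W2 CAS | counter=13 r=(10,12) succ=(1,1) retry=(1,1)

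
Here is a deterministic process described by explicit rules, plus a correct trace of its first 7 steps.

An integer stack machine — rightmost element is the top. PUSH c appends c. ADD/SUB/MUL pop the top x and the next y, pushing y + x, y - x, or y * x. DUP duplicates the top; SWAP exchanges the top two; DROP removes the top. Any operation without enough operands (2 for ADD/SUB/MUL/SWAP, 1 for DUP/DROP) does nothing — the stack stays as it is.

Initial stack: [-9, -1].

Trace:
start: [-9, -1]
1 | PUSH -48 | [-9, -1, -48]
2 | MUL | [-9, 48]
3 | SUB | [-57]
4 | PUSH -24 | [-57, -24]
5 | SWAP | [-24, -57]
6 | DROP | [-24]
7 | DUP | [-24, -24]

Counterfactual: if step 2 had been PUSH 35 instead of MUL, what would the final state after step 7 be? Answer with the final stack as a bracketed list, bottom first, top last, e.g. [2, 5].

(re-executing from step 2 with the substitution; state before step 2: [-9, -1, -48])
2 | PUSH 35 | [-9, -1, -48, 35]
3 | SUB | [-9, -1, -83]
4 | PUSH -24 | [-9, -1, -83, -24]
5 | SWAP | [-9, -1, -24, -83]
6 | DROP | [-9, -1, -24]
7 | DUP | [-9, -1, -24, -24]

[-9, -1, -24, -24]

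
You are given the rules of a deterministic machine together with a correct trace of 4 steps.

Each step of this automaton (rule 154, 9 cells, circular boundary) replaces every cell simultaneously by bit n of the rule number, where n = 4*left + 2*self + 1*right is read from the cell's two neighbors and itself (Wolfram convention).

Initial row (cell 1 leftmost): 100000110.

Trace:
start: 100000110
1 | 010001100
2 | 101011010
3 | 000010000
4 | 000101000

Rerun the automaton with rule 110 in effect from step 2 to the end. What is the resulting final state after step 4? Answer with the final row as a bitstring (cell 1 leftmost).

011111111

(re-executing steps 2..4 under rule 110; state before step 2: 010001100)
2 | 110011100
3 | 110110101
4 | 011111111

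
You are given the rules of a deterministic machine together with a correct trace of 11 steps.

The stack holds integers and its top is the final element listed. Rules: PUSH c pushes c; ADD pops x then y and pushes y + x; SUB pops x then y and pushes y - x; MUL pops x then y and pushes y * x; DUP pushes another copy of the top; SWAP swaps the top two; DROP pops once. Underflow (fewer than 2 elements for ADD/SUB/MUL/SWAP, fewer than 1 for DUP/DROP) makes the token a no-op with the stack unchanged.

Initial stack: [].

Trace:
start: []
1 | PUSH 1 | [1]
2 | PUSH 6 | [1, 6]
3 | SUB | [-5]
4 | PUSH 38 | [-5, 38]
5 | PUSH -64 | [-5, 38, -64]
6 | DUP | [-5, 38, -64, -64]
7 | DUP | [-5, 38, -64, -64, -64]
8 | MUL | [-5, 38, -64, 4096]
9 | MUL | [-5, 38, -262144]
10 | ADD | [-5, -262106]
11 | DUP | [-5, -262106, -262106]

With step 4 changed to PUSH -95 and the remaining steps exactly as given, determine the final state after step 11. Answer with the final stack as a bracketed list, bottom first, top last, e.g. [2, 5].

[-5, -262239, -262239]

(re-executing from step 4 with the substitution; state before step 4: [-5])
4 | PUSH -95 | [-5, -95]
5 | PUSH -64 | [-5, -95, -64]
6 | DUP | [-5, -95, -64, -64]
7 | DUP | [-5, -95, -64, -64, -64]
8 | MUL | [-5, -95, -64, 4096]
9 | MUL | [-5, -95, -262144]
10 | ADD | [-5, -262239]
11 | DUP | [-5, -262239, -262239]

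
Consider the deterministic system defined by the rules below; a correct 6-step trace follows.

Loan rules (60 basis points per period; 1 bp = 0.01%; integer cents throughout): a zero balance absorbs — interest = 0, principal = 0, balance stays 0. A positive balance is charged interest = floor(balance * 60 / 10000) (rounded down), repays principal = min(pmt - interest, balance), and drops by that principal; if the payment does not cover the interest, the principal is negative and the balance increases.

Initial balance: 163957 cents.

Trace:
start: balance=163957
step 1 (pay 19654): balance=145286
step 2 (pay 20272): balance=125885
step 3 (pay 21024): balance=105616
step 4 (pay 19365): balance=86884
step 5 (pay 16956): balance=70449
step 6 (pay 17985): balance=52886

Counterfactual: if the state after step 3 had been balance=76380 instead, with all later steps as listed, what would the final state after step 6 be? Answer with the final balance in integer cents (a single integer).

state after step 3 := balance=76380
step 4 (pay 19365): balance=57473
step 5 (pay 16956): balance=40861
step 6 (pay 17985): balance=23121

23121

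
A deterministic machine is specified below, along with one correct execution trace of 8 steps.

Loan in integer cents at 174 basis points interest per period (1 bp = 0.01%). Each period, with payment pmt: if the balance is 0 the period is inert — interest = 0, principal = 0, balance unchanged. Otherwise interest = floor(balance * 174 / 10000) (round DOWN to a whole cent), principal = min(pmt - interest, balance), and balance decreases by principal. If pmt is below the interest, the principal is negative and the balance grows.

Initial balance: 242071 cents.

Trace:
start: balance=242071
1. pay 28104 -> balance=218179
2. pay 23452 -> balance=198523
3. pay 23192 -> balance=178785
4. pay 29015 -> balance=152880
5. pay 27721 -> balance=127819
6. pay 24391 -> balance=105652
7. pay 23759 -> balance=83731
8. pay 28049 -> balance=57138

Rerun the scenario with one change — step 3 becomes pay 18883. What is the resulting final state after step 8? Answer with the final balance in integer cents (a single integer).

(re-executing from step 3 with the substitution; state before step 3: balance=198523)
3. pay 18883 -> balance=183094
4. pay 29015 -> balance=157264
5. pay 27721 -> balance=132279
6. pay 24391 -> balance=110189
7. pay 23759 -> balance=88347
8. pay 28049 -> balance=61835

61835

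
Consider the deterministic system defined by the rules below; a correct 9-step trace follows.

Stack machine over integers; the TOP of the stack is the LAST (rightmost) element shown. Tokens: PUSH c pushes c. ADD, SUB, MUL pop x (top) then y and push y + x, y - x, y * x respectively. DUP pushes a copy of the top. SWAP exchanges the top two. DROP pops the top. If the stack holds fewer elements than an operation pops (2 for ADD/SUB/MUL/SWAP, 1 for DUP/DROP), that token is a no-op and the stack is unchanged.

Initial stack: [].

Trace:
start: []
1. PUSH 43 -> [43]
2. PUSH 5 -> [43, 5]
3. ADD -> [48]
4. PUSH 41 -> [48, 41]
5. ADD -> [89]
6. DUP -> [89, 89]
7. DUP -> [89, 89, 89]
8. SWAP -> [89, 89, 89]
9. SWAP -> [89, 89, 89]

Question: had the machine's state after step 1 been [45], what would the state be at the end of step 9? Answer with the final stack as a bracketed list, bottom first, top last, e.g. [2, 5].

state after step 1 := [45]
2. PUSH 5 -> [45, 5]
3. ADD -> [50]
4. PUSH 41 -> [50, 41]
5. ADD -> [91]
6. DUP -> [91, 91]
7. DUP -> [91, 91, 91]
8. SWAP -> [91, 91, 91]
9. SWAP -> [91, 91, 91]

[91, 91, 91]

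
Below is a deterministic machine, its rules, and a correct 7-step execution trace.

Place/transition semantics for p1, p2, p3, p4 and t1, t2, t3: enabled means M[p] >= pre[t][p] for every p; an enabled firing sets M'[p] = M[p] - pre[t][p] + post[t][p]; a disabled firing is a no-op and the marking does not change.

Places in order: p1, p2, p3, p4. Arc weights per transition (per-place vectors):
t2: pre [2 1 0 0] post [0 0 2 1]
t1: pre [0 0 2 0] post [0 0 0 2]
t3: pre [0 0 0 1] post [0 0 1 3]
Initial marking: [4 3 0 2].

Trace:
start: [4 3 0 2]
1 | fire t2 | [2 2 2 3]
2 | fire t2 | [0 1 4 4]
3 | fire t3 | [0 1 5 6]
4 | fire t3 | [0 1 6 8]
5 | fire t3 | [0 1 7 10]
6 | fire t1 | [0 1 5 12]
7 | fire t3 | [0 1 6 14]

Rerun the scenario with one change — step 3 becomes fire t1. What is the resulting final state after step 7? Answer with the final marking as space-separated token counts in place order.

(re-executing from step 3 with the substitution; state before step 3: [0 1 4 4])
3 | fire t1 | [0 1 2 6]
4 | fire t3 | [0 1 3 8]
5 | fire t3 | [0 1 4 10]
6 | fire t1 | [0 1 2 12]
7 | fire t3 | [0 1 3 14]

0 1 3 14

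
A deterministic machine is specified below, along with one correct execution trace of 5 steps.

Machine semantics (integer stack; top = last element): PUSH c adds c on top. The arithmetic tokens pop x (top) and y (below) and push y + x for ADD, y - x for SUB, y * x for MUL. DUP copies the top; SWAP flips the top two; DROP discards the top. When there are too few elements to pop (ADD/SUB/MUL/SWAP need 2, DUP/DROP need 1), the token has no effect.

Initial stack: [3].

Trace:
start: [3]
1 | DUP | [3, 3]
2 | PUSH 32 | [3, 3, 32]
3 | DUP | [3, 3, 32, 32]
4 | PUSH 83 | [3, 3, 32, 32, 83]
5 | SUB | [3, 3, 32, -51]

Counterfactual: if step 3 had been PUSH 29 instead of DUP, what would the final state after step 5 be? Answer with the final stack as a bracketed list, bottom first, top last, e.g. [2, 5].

[3, 3, 32, -54]

(re-executing from step 3 with the substitution; state before step 3: [3, 3, 32])
3 | PUSH 29 | [3, 3, 32, 29]
4 | PUSH 83 | [3, 3, 32, 29, 83]
5 | SUB | [3, 3, 32, -54]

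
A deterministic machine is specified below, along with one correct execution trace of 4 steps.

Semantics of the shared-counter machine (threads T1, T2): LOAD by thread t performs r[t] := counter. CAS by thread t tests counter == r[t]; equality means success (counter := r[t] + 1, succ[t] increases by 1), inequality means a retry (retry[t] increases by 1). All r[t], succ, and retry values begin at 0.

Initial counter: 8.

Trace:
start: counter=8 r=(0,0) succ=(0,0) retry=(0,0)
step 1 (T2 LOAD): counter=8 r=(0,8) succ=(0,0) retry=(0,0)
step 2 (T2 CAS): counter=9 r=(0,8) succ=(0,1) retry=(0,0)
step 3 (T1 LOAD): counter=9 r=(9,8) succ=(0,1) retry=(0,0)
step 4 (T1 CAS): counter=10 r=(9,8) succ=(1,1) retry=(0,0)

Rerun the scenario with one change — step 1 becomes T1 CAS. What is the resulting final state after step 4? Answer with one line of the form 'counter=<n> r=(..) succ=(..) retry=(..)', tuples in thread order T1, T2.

(re-executing from step 1 with the substitution; state before step 1: counter=8 r=(0,0) succ=(0,0) retry=(0,0))
step 1 (T1 CAS): counter=8 r=(0,0) succ=(0,0) retry=(1,0)
step 2 (T2 CAS): counter=8 r=(0,0) succ=(0,0) retry=(1,1)
step 3 (T1 LOAD): counter=8 r=(8,0) succ=(0,0) retry=(1,1)
step 4 (T1 CAS): counter=9 r=(8,0) succ=(1,0) retry=(1,1)

counter=9 r=(8,0) succ=(1,0) retry=(1,1)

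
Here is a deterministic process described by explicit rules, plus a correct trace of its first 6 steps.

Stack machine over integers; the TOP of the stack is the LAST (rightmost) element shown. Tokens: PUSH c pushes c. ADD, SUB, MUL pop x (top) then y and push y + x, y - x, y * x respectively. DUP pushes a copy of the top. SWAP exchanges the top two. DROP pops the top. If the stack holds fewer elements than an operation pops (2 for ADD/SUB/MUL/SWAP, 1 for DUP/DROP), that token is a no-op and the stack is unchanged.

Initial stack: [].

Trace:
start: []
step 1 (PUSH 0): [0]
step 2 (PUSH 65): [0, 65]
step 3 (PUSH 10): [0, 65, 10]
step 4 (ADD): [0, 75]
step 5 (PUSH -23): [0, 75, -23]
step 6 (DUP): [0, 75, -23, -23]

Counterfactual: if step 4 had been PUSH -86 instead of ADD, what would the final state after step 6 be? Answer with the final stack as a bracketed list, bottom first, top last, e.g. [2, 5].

[0, 65, 10, -86, -23, -23]

(re-executing from step 4 with the substitution; state before step 4: [0, 65, 10])
step 4 (PUSH -86): [0, 65, 10, -86]
step 5 (PUSH -23): [0, 65, 10, -86, -23]
step 6 (DUP): [0, 65, 10, -86, -23, -23]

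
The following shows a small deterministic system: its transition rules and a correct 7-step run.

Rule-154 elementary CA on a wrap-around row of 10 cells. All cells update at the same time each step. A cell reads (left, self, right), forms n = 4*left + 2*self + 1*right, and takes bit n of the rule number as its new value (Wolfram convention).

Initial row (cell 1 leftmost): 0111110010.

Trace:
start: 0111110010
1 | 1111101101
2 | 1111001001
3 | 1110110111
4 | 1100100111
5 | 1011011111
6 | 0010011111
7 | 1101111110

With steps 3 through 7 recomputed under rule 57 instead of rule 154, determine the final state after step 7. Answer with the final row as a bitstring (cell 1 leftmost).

(re-executing steps 3..7 under rule 57; state before step 3: 1111001001)
3 | 0000100101
4 | 1110010010
5 | 1001001001
6 | 0100100101
7 | 1010010010

1010010010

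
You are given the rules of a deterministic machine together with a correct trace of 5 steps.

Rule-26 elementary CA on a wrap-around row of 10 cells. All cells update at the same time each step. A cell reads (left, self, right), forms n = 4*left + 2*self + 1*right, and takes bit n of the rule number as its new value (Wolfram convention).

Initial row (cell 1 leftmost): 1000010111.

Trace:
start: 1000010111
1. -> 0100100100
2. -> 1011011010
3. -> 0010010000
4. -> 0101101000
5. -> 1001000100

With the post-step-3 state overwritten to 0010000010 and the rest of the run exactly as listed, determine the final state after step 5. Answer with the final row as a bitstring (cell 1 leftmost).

0000101000

state after step 3 := 0010000010
4. -> 0101000101
5. -> 0000101000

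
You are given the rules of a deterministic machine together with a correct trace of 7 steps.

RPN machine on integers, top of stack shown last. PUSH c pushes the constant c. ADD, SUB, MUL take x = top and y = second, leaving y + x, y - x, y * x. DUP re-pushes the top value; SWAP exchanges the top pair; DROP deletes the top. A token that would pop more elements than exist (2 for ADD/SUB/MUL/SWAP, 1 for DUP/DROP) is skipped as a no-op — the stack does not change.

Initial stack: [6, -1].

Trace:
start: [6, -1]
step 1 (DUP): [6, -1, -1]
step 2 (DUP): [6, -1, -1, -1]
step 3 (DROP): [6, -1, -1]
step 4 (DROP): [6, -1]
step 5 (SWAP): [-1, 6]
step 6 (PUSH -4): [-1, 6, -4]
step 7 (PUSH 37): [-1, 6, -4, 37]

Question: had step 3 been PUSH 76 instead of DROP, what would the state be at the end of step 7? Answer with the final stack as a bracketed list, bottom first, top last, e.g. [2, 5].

[6, -1, -1, -1, -4, 37]

(re-executing from step 3 with the substitution; state before step 3: [6, -1, -1, -1])
step 3 (PUSH 76): [6, -1, -1, -1, 76]
step 4 (DROP): [6, -1, -1, -1]
step 5 (SWAP): [6, -1, -1, -1]
step 6 (PUSH -4): [6, -1, -1, -1, -4]
step 7 (PUSH 37): [6, -1, -1, -1, -4, 37]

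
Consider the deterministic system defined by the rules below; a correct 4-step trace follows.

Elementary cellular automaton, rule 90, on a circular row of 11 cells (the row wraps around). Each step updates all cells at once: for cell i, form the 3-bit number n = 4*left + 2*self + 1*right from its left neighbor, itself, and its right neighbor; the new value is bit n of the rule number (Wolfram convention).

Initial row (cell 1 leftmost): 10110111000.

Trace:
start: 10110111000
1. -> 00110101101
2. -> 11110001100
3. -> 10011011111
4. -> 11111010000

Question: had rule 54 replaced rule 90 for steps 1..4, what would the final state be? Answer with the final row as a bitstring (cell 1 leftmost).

11100111011

(re-executing steps 1..4 under rule 54; state before step 1: 10110111000)
1. -> 11001000101
2. -> 00111101110
3. -> 01000010001
4. -> 11100111011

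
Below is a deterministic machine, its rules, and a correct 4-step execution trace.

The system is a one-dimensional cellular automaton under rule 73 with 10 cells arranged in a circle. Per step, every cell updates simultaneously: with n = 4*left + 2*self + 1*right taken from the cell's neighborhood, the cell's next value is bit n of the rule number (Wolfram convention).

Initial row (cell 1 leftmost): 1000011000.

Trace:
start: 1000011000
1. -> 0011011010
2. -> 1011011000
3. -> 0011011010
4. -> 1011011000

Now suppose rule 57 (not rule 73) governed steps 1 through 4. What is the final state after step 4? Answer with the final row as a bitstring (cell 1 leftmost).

(re-executing steps 1..4 under rule 57; state before step 1: 1000011000)
1. -> 0111010110
2. -> 0100101101
3. -> 1010011010
4. -> 0101010101

0101010101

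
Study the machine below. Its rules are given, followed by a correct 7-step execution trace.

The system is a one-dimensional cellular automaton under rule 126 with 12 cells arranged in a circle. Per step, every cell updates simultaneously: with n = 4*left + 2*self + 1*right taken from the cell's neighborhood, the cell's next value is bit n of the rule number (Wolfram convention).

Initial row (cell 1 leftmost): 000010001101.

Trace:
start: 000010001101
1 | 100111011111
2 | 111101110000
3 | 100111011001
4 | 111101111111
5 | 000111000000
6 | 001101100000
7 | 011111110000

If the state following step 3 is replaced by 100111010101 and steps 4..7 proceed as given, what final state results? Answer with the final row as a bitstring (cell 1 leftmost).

011111110000

state after step 3 := 100111010101
4 | 111101111111
5 | 000111000000
6 | 001101100000
7 | 011111110000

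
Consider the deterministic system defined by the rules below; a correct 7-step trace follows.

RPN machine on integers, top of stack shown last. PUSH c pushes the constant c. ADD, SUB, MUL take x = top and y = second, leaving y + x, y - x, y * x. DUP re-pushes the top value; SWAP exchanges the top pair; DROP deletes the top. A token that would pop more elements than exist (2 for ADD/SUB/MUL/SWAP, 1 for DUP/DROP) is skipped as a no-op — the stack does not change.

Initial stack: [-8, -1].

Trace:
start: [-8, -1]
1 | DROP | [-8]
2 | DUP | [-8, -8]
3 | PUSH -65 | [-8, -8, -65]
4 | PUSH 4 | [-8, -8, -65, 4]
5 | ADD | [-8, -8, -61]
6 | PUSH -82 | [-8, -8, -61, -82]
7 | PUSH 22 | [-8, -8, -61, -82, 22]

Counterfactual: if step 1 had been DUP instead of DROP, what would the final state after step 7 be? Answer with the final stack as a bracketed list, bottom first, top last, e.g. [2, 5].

[-8, -1, -1, -1, -61, -82, 22]

(re-executing from step 1 with the substitution; state before step 1: [-8, -1])
1 | DUP | [-8, -1, -1]
2 | DUP | [-8, -1, -1, -1]
3 | PUSH -65 | [-8, -1, -1, -1, -65]
4 | PUSH 4 | [-8, -1, -1, -1, -65, 4]
5 | ADD | [-8, -1, -1, -1, -61]
6 | PUSH -82 | [-8, -1, -1, -1, -61, -82]
7 | PUSH 22 | [-8, -1, -1, -1, -61, -82, 22]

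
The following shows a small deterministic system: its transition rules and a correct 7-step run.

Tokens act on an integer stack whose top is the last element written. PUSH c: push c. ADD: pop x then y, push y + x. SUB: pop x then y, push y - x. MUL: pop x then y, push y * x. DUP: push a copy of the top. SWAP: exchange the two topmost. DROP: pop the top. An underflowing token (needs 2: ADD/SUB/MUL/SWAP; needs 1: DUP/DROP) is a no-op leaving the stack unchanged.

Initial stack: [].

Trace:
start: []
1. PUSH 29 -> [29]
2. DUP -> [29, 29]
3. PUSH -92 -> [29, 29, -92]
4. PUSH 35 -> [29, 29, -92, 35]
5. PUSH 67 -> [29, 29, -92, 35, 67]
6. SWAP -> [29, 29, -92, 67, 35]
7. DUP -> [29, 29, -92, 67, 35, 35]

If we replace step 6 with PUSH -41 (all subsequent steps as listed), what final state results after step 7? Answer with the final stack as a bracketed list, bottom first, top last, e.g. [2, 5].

[29, 29, -92, 35, 67, -41, -41]

(re-executing from step 6 with the substitution; state before step 6: [29, 29, -92, 35, 67])
6. PUSH -41 -> [29, 29, -92, 35, 67, -41]
7. DUP -> [29, 29, -92, 35, 67, -41, -41]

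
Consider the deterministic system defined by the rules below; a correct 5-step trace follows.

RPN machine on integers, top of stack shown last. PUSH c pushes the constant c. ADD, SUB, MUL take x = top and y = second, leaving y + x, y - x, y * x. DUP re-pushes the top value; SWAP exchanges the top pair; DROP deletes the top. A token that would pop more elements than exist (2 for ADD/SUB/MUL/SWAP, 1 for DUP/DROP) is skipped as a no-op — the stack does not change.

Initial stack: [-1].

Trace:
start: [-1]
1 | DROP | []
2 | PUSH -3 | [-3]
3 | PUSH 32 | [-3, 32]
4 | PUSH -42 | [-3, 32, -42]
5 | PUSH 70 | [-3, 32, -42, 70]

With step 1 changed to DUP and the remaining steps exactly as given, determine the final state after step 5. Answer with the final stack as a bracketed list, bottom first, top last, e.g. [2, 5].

[-1, -1, -3, 32, -42, 70]

(re-executing from step 1 with the substitution; state before step 1: [-1])
1 | DUP | [-1, -1]
2 | PUSH -3 | [-1, -1, -3]
3 | PUSH 32 | [-1, -1, -3, 32]
4 | PUSH -42 | [-1, -1, -3, 32, -42]
5 | PUSH 70 | [-1, -1, -3, 32, -42, 70]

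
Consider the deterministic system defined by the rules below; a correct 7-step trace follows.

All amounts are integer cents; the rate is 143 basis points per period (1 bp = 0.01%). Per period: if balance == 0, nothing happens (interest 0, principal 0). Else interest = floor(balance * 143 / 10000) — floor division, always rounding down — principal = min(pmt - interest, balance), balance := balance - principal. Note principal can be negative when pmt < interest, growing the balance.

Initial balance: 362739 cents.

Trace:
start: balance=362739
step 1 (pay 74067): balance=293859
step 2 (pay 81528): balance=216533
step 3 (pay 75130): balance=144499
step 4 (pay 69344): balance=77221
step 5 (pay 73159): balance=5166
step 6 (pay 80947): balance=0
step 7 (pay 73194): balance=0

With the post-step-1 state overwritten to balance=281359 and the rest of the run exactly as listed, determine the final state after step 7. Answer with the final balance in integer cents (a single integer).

0

state after step 1 := balance=281359
step 2 (pay 81528): balance=203854
step 3 (pay 75130): balance=131639
step 4 (pay 69344): balance=64177
step 5 (pay 73159): balance=0
step 6 (pay 80947): balance=0
step 7 (pay 73194): balance=0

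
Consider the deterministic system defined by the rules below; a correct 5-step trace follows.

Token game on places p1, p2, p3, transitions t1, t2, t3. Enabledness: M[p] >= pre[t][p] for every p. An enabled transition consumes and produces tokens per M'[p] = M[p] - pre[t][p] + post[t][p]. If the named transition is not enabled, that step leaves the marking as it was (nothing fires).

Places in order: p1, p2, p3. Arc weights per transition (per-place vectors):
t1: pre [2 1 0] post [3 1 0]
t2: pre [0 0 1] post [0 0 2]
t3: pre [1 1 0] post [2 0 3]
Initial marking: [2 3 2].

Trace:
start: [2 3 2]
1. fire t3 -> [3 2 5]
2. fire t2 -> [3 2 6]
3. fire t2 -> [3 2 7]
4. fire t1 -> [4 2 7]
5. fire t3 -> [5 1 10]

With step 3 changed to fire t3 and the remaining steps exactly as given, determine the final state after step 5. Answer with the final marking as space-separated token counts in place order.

6 0 12

(re-executing from step 3 with the substitution; state before step 3: [3 2 6])
3. fire t3 -> [4 1 9]
4. fire t1 -> [5 1 9]
5. fire t3 -> [6 0 12]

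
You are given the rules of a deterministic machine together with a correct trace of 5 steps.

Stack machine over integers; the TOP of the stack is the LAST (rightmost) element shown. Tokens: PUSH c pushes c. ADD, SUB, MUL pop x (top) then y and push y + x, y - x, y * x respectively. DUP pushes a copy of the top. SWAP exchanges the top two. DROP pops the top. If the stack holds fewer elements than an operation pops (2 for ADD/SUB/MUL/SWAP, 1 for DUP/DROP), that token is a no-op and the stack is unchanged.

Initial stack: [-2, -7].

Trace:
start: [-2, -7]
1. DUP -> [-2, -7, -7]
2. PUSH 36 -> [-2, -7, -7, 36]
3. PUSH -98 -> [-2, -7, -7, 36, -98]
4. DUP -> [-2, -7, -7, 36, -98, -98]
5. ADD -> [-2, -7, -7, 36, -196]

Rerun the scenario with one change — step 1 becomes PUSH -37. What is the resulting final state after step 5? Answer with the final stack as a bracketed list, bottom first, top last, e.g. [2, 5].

(re-executing from step 1 with the substitution; state before step 1: [-2, -7])
1. PUSH -37 -> [-2, -7, -37]
2. PUSH 36 -> [-2, -7, -37, 36]
3. PUSH -98 -> [-2, -7, -37, 36, -98]
4. DUP -> [-2, -7, -37, 36, -98, -98]
5. ADD -> [-2, -7, -37, 36, -196]

[-2, -7, -37, 36, -196]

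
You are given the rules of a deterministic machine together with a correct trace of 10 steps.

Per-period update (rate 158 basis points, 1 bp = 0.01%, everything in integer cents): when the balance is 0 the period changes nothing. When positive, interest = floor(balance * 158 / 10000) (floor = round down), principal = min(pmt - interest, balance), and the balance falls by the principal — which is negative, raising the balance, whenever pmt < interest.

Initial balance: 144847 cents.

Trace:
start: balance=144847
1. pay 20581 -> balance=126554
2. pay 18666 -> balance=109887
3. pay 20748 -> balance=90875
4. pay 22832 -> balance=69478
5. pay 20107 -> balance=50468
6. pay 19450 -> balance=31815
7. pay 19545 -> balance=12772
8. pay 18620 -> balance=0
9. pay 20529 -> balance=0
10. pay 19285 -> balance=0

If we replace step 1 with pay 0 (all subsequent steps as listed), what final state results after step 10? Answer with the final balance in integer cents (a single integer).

0

(re-executing from step 1 with the substitution; state before step 1: balance=144847)
1. pay 0 -> balance=147135
2. pay 18666 -> balance=130793
3. pay 20748 -> balance=112111
4. pay 22832 -> balance=91050
5. pay 20107 -> balance=72381
6. pay 19450 -> balance=54074
7. pay 19545 -> balance=35383
8. pay 18620 -> balance=17322
9. pay 20529 -> balance=0
10. pay 19285 -> balance=0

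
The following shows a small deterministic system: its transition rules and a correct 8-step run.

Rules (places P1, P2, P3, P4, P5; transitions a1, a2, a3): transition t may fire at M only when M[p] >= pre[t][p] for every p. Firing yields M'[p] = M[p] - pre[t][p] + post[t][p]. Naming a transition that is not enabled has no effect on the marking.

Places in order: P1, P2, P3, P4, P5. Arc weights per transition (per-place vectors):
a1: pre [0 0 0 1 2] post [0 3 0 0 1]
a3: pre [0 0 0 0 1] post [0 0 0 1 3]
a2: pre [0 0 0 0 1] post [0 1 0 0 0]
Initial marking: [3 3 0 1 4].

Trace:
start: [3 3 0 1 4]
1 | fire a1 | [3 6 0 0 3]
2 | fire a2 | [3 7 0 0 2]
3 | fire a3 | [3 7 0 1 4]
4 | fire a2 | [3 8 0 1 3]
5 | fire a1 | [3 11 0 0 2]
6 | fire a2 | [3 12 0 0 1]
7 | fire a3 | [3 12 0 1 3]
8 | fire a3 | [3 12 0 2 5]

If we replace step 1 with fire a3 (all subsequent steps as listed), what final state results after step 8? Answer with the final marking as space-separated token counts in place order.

3 9 0 4 8

(re-executing from step 1 with the substitution; state before step 1: [3 3 0 1 4])
1 | fire a3 | [3 3 0 2 6]
2 | fire a2 | [3 4 0 2 5]
3 | fire a3 | [3 4 0 3 7]
4 | fire a2 | [3 5 0 3 6]
5 | fire a1 | [3 8 0 2 5]
6 | fire a2 | [3 9 0 2 4]
7 | fire a3 | [3 9 0 3 6]
8 | fire a3 | [3 9 0 4 8]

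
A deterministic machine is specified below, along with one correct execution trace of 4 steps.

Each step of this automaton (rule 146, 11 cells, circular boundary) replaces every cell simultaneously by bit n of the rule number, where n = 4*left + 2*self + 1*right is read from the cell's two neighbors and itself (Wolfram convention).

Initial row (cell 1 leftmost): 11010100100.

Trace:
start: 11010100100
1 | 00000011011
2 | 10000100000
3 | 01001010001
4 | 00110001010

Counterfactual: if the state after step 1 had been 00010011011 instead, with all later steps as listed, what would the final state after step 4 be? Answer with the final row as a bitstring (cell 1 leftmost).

10000101010

state after step 1 := 00010011011
2 | 10101100000
3 | 00000010001
4 | 10000101010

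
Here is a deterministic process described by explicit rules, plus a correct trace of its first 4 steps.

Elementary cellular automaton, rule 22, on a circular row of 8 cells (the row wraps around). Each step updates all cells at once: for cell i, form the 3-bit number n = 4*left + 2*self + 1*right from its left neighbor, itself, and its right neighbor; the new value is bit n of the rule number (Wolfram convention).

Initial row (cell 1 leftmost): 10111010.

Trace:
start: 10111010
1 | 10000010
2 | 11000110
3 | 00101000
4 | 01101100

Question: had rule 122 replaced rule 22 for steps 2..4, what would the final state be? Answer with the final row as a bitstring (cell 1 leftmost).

(re-executing steps 2..4 under rule 122; state before step 2: 10000010)
2 | 01000101
3 | 10101010
4 | 01010101

01010101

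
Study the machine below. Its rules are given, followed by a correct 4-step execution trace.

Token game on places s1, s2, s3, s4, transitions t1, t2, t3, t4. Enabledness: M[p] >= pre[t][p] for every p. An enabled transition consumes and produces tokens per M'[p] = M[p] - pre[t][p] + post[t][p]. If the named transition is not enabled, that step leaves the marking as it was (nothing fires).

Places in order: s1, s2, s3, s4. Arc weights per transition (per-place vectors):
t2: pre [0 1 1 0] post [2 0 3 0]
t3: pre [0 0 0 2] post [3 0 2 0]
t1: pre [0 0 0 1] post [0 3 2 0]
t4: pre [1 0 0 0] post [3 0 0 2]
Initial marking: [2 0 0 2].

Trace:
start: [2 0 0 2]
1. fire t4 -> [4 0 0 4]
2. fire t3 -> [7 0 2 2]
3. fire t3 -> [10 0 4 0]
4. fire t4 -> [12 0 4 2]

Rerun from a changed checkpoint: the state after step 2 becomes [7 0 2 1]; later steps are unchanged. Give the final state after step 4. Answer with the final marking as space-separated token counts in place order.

9 0 2 3

state after step 2 := [7 0 2 1]
3. fire t3 -> [7 0 2 1]
4. fire t4 -> [9 0 2 3]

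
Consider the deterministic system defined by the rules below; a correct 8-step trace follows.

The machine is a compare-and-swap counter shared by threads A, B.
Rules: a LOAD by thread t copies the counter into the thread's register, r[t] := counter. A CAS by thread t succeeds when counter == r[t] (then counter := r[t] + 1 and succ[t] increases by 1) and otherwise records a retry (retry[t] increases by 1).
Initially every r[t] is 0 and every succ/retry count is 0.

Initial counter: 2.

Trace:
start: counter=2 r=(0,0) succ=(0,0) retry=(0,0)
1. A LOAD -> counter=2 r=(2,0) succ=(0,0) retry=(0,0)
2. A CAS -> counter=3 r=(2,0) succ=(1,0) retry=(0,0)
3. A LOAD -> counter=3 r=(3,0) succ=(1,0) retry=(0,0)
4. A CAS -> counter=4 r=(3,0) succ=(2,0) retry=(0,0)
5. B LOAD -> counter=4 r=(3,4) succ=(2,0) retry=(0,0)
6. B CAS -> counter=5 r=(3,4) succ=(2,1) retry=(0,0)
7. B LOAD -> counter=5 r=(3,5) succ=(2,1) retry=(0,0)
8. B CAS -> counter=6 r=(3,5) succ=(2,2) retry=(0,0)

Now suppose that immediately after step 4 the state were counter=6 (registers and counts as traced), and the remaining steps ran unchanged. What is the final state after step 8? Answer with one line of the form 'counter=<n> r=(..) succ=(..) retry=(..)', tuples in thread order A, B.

state after step 4 := counter=6 r=(3,0) succ=(2,0) retry=(0,0)
5. B LOAD -> counter=6 r=(3,6) succ=(2,0) retry=(0,0)
6. B CAS -> counter=7 r=(3,6) succ=(2,1) retry=(0,0)
7. B LOAD -> counter=7 r=(3,7) succ=(2,1) retry=(0,0)
8. B CAS -> counter=8 r=(3,7) succ=(2,2) retry=(0,0)

counter=8 r=(3,7) succ=(2,2) retry=(0,0)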